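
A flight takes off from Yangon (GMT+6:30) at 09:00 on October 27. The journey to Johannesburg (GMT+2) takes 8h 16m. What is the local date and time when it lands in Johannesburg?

12:46 on October 27

Convert departure to UTC: 09:00 − 6:30 = 02:30 UTC on Oct 27.
Add 8 hours and 16 minutes travel time → 10:46 UTC.
Johannesburg is UTC+2:00, so local arrival = 10:46 + 2:00 = 12:46 on Oct 27.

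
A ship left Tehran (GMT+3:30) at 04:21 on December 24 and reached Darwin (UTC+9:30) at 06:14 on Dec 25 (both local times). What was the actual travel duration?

19 hours 53 minutes

Departure in UTC: 04:21 − 3:30 = 00:51 on Dec 24.
Arrival in UTC: 06:14 − 9:30 = 20:44 on Dec 24.
Elapsed = 20:44 − 00:51 = 19 hours 53 minutes.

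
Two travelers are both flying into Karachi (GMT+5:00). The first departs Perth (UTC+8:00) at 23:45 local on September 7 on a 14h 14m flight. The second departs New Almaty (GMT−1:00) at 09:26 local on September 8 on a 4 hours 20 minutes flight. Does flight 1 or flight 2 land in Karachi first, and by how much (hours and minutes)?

the first, by 8 hours 47 minutes

Flight 1 in UTC: 23:45 − 8:00 = 15:45 on Sep 7.
+14 hours 14 minutes → arrive 05:59 UTC on Sep 8.
Flight 2 in UTC: 09:26 + 1:00 = 10:26 on Sep 8.
+4 hours and 20 minutes → arrive 14:46 UTC on Sep 8.
Flight 1 lands earlier by 8 hours 47 minutes.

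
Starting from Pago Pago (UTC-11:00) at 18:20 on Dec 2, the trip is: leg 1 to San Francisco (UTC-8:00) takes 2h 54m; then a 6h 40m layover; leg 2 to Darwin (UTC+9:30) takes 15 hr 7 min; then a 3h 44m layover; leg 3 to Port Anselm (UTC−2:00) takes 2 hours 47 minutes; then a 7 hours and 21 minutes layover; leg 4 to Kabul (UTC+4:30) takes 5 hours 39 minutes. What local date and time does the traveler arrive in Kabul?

06:02 on December 5

Convert departure to UTC: 18:20 + 11:00 = 05:20 UTC on Dec 3.
Add 2 hours and 54 minutes leg 1 → 08:14 UTC.
Add 6 hours and 40 minutes layover in San Francisco → 14:54 UTC.
Add 15 hours and 7 minutes leg 2 → 06:01 UTC (Dec 4).
Add 3 hours 44 minutes layover in Darwin → 09:45 UTC.
Add 2 hours 47 minutes leg 3 → 12:32 UTC.
Add 7 hours 21 minutes layover in Port Anselm → 19:53 UTC.
Add 5 hours 39 minutes leg 4 → 01:32 UTC (Dec 5).
Kabul is UTC+4:30, so local arrival = 01:32 + 4:30 = 06:02 on Dec 5.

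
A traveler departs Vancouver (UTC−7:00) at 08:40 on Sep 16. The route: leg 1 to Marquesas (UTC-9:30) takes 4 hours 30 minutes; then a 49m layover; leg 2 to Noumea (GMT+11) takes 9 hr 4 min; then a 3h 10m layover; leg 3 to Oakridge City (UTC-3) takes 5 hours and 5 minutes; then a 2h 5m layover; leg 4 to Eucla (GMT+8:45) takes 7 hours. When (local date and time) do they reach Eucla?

Convert departure to UTC: 08:40 + 7:00 = 15:40 UTC on Sep 16.
Add 4 hours and 30 minutes leg 1 → 20:10 UTC.
Add 49 minutes layover in Marquesas → 20:59 UTC.
Add 9 hours and 4 minutes leg 2 → 06:03 UTC (Sep 17).
Add 3 hours and 10 minutes layover in Noumea → 09:13 UTC.
Add 5 hours 5 minutes leg 3 → 14:18 UTC.
Add 2 hours 5 minutes layover in Oakridge City → 16:23 UTC.
Add 7 hours leg 4 → 23:23 UTC.
Eucla is UTC+8:45, so local arrival = 23:23 + 8:45 = 08:08 on Sep 18.

08:08 on September 18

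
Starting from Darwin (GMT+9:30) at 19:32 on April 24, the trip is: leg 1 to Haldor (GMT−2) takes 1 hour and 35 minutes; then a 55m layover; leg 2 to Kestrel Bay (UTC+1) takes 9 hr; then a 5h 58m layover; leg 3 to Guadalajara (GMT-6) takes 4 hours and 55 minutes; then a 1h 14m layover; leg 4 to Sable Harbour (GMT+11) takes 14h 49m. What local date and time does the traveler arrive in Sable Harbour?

11:28 on Apr 26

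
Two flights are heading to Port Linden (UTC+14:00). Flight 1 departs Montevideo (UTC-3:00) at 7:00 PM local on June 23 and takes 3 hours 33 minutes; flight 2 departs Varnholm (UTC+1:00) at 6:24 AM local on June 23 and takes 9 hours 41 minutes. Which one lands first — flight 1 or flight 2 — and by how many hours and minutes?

the second, by 10 hours 28 minutes

Flight 1 in UTC: 7:00 PM + 3:00 = 10:00 PM on Jun 23.
+3 hours 33 minutes → arrive 1:33 AM UTC on Jun 24.
Flight 2 in UTC: 6:24 AM − 1:00 = 5:24 AM on Jun 23.
+9 hours and 41 minutes → arrive 3:05 PM UTC on Jun 23.
Flight 2 lands earlier by 10 hours 28 minutes.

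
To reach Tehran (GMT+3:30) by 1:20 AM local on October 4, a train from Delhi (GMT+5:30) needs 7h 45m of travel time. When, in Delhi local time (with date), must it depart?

7:35 PM on Oct 3

Target arrival in UTC: 1:20 AM − 3:30 = 9:50 PM on Oct 3.
Subtract 7 hours 45 minutes → departure 2:05 PM UTC on Oct 3.
Delhi is UTC+5:30: 2:05 PM + 5:30 = 7:35 PM on Oct 3.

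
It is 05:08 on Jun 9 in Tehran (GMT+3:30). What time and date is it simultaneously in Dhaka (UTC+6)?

07:38 on Jun 9

Dhaka is 2:30 ahead of Tehran.
Shift by the zone difference: 05:08 + 2:30 = 07:38 on Jun 9 in Dhaka.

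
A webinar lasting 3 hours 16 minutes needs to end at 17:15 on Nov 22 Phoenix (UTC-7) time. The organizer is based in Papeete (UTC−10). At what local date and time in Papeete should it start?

Target end time in UTC: 17:15 + 7:00 = 00:15 on Nov 23.
Subtract 3 hours and 16 minutes → start 20:59 UTC on Nov 22.
Papeete is UTC−10:00: 20:59 − 10:00 = 10:59 on Nov 22.

10:59 on November 22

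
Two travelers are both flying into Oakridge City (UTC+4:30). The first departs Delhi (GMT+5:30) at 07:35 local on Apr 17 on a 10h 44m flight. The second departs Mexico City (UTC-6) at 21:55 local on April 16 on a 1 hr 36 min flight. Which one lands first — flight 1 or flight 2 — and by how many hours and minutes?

the second, by 7 hours 18 minutes

Flight 1 in UTC: 07:35 − 5:30 = 02:05 on Apr 17.
+10 hours and 44 minutes → arrive 12:49 UTC on Apr 17.
Flight 2 in UTC: 21:55 + 6:00 = 03:55 on Apr 17.
+1 hour and 36 minutes → arrive 05:31 UTC on Apr 17.
Flight 2 lands earlier by 7 hours 18 minutes.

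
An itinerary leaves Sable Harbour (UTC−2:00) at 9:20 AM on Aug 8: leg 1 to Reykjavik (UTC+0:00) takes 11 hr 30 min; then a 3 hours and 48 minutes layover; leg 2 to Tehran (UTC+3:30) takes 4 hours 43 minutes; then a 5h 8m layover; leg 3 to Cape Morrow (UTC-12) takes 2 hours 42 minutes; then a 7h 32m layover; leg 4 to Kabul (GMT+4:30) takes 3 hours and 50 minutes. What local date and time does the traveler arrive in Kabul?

7:03 AM on August 10

Convert departure to UTC: 9:20 AM + 2:00 = 11:20 AM UTC on Aug 8.
Add 11 hours and 30 minutes leg 1 → 10:50 PM UTC.
Add 3 hours and 48 minutes layover in Reykjavik → 2:38 AM UTC (Aug 9).
Add 4 hours and 43 minutes leg 2 → 7:21 AM UTC.
Add 5 hours and 8 minutes layover in Tehran → 12:29 PM UTC.
Add 2 hours 42 minutes leg 3 → 3:11 PM UTC.
Add 7 hours 32 minutes layover in Cape Morrow → 10:43 PM UTC.
Add 3 hours 50 minutes leg 4 → 2:33 AM UTC (Aug 10).
Kabul is UTC+4:30, so local arrival = 2:33 AM + 4:30 = 7:03 AM on Aug 10.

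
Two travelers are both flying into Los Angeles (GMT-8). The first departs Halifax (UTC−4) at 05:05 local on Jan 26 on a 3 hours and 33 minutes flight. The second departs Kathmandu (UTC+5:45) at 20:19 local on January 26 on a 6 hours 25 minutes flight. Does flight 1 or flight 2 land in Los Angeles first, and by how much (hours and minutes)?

the first, by 8 hours 21 minutes

Flight 1 in UTC: 05:05 + 4:00 = 09:05 on Jan 26.
+3 hours 33 minutes → arrive 12:38 UTC on Jan 26.
Flight 2 in UTC: 20:19 − 5:45 = 14:34 on Jan 26.
+6 hours and 25 minutes → arrive 20:59 UTC on Jan 26.
Flight 1 lands earlier by 8 hours 21 minutes.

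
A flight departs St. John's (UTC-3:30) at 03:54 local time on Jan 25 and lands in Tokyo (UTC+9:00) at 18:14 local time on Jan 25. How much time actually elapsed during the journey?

Departure in UTC: 03:54 + 3:30 = 07:24 on Jan 25.
Arrival in UTC: 18:14 − 9:00 = 09:14 on Jan 25.
Elapsed = 09:14 − 07:24 = 1 hour 50 minutes.

1 hour 50 minutes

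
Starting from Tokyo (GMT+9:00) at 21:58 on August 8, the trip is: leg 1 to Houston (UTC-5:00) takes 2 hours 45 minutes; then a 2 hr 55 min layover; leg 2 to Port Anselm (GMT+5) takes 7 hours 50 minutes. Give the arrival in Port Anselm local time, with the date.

Convert departure to UTC: 21:58 − 9:00 = 12:58 UTC on Aug 8.
Add 2 hours and 45 minutes leg 1 → 15:43 UTC.
Add 2 hours and 55 minutes layover in Houston → 18:38 UTC.
Add 7 hours and 50 minutes leg 2 → 02:28 UTC (Aug 9).
Port Anselm is UTC+5:00, so local arrival = 02:28 + 5:00 = 07:28 on Aug 9.

07:28 on August 9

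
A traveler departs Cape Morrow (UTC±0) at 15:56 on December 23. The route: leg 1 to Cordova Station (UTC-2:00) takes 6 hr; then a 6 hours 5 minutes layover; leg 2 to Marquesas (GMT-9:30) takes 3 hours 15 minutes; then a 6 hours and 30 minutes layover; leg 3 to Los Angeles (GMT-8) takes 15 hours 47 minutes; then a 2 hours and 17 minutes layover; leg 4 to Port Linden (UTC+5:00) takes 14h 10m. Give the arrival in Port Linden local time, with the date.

Cape Morrow is at UTC+0, so departure is already 15:56 UTC on Dec 23.
Add 6 hours leg 1 → 21:56 UTC.
Add 6 hours and 5 minutes layover in Cordova Station → 04:01 UTC (Dec 24).
Add 3 hours 15 minutes leg 2 → 07:16 UTC.
Add 6 hours and 30 minutes layover in Marquesas → 13:46 UTC.
Add 15 hours and 47 minutes leg 3 → 05:33 UTC (Dec 25).
Add 2 hours and 17 minutes layover in Los Angeles → 07:50 UTC.
Add 14 hours and 10 minutes leg 4 → 22:00 UTC.
Port Linden is UTC+5:00, so local arrival = 22:00 + 5:00 = 03:00 on Dec 26.

03:00 on Dec 26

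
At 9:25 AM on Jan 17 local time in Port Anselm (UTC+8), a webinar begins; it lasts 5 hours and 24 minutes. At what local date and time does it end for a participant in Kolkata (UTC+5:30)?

Convert start to UTC: 9:25 AM − 8:00 = 1:25 AM UTC on Jan 17.
Add 5 hours 24 minutes duration → 6:49 AM UTC.
Kolkata is UTC+5:30, so local end time = 6:49 AM + 5:30 = 12:19 PM on Jan 17.

12:19 PM on January 17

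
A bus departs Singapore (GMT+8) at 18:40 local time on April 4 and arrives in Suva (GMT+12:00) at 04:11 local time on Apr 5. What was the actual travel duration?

5 hours 31 minutes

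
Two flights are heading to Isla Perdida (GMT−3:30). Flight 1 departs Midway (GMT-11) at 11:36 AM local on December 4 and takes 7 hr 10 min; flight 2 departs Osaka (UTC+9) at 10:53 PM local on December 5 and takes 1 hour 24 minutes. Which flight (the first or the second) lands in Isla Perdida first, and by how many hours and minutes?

the first, by 9 hours 31 minutes

Flight 1 in UTC: 11:36 AM + 11:00 = 10:36 PM on Dec 4.
+7 hours and 10 minutes → arrive 5:46 AM UTC on Dec 5.
Flight 2 in UTC: 10:53 PM − 9:00 = 1:53 PM on Dec 5.
+1 hour 24 minutes → arrive 3:17 PM UTC on Dec 5.
Flight 1 lands earlier by 9 hours 31 minutes.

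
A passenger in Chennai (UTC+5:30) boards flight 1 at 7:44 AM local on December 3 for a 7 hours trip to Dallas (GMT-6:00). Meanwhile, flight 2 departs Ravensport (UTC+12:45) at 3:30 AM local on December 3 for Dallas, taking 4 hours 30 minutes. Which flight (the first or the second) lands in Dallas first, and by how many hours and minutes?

the second, by 13 hours 59 minutes

Flight 1 in UTC: 7:44 AM − 5:30 = 2:14 AM on Dec 3.
+7 hours → arrive 9:14 AM UTC on Dec 3.
Flight 2 in UTC: 3:30 AM − 12:45 = 2:45 PM on Dec 2.
+4 hours 30 minutes → arrive 7:15 PM UTC on Dec 2.
Flight 2 lands earlier by 13 hours 59 minutes.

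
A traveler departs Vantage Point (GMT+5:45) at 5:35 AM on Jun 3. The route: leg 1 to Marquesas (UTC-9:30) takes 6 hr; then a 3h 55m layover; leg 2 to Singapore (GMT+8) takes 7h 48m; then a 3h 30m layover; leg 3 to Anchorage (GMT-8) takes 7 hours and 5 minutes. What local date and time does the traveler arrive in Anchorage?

8:08 PM on June 3

Convert departure to UTC: 5:35 AM − 5:45 = 11:50 PM UTC on Jun 2.
Add 6 hours leg 1 → 5:50 AM UTC (Jun 3).
Add 3 hours and 55 minutes layover in Marquesas → 9:45 AM UTC.
Add 7 hours and 48 minutes leg 2 → 5:33 PM UTC.
Add 3 hours and 30 minutes layover in Singapore → 9:03 PM UTC.
Add 7 hours 5 minutes leg 3 → 4:08 AM UTC (Jun 4).
Anchorage is UTC−8:00, so local arrival = 4:08 AM − 8:00 = 8:08 PM on Jun 3.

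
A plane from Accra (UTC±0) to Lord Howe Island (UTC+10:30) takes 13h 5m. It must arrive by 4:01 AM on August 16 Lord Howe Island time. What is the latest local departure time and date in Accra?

4:26 AM on August 15

Target arrival in UTC: 4:01 AM − 10:30 = 5:31 PM on Aug 15.
Subtract 13 hours 5 minutes → departure 4:26 AM UTC on Aug 15.
Accra is UTC+0, so departure is 4:26 AM on Aug 15.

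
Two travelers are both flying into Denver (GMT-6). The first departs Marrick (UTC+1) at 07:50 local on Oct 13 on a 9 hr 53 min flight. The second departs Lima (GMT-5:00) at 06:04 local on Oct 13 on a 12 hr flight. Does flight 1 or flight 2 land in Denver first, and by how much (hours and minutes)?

Flight 1 in UTC: 07:50 − 1:00 = 06:50 on Oct 13.
+9 hours and 53 minutes → arrive 16:43 UTC on Oct 13.
Flight 2 in UTC: 06:04 + 5:00 = 11:04 on Oct 13.
+12 hours → arrive 23:04 UTC on Oct 13.
Flight 1 lands earlier by 6 hours 21 minutes.

the first, by 6 hours 21 minutes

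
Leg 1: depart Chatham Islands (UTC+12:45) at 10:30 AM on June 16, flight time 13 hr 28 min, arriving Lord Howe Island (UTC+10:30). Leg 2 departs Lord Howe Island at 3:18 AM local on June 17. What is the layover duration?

5 hours 35 minutes

Convert departure to UTC: 10:30 AM − 12:45 = 9:45 PM UTC on Jun 15.
Add 13 hours and 28 minutes flight time → 11:13 AM UTC (Jun 16).
Lord Howe Island is UTC+10:30, so local arrival = 11:13 AM + 10:30 = 9:43 PM on Jun 16.
Layover = 3:18 AM − 9:43 PM (+1 day) = 5 hours 35 minutes.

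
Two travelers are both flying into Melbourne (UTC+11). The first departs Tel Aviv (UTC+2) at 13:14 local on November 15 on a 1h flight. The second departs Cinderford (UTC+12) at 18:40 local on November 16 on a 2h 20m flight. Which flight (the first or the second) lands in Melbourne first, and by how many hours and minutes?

the first, by 20 hours 46 minutes

Flight 1 in UTC: 13:14 − 2:00 = 11:14 on Nov 15.
+1 hour → arrive 12:14 UTC on Nov 15.
Flight 2 in UTC: 18:40 − 12:00 = 06:40 on Nov 16.
+2 hours 20 minutes → arrive 09:00 UTC on Nov 16.
Flight 1 lands earlier by 20 hours 46 minutes.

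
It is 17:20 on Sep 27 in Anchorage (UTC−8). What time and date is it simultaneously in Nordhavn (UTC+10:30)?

Nordhavn is 18:30 ahead of Anchorage.
Shift by the zone difference: 17:20 + 18:30 = 11:50 on Sep 28 in Nordhavn.

11:50 on Sep 28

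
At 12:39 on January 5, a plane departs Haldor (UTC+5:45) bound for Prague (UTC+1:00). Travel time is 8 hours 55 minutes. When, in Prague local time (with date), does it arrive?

16:49 on January 5

Convert departure to UTC: 12:39 − 5:45 = 06:54 UTC on Jan 5.
Add 8 hours 55 minutes travel time → 15:49 UTC.
Prague is UTC+1:00, so local arrival = 15:49 + 1:00 = 16:49 on Jan 5.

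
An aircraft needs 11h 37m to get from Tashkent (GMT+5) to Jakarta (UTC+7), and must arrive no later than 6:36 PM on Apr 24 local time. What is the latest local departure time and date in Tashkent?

Target arrival in UTC: 6:36 PM − 7:00 = 11:36 AM on Apr 24.
Subtract 11 hours 37 minutes → departure 11:59 PM UTC on Apr 23.
Tashkent is UTC+5:00: 11:59 PM + 5:00 = 4:59 AM on Apr 24.

4:59 AM on April 24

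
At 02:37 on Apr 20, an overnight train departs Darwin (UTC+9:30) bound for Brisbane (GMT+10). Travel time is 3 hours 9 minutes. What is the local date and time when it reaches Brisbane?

Convert departure to UTC: 02:37 − 9:30 = 17:07 UTC on Apr 19.
Add 3 hours and 9 minutes travel time → 20:16 UTC.
Brisbane is UTC+10:00, so local arrival = 20:16 + 10:00 = 06:16 on Apr 20.

06:16 on April 20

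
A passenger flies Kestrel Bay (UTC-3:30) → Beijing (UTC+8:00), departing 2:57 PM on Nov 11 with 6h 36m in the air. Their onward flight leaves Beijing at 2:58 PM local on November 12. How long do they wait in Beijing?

5 hours 55 minutes

Convert departure to UTC: 2:57 PM + 3:30 = 6:27 PM UTC on Nov 11.
Add 6 hours 36 minutes flight time → 1:03 AM UTC (Nov 12).
Beijing is UTC+8:00, so local arrival = 1:03 AM + 8:00 = 9:03 AM on Nov 12.
Layover = 2:58 PM − 9:03 AM = 5 hours 55 minutes.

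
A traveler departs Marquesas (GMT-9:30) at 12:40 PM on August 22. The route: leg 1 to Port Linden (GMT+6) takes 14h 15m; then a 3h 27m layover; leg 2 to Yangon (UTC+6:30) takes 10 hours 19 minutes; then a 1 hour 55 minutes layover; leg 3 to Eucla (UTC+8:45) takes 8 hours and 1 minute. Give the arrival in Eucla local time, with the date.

8:52 PM on August 24

Convert departure to UTC: 12:40 PM + 9:30 = 10:10 PM UTC on Aug 22.
Add 14 hours 15 minutes leg 1 → 12:25 PM UTC (Aug 23).
Add 3 hours 27 minutes layover in Port Linden → 3:52 PM UTC.
Add 10 hours 19 minutes leg 2 → 2:11 AM UTC (Aug 24).
Add 1 hour and 55 minutes layover in Yangon → 4:06 AM UTC.
Add 8 hours and 1 minute leg 3 → 12:07 PM UTC.
Eucla is UTC+8:45, so local arrival = 12:07 PM + 8:45 = 8:52 PM on Aug 24.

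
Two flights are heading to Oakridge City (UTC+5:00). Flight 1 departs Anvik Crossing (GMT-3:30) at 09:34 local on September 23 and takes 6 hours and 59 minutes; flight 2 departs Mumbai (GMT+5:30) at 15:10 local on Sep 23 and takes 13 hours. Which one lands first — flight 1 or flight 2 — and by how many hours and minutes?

Flight 1 in UTC: 09:34 + 3:30 = 13:04 on Sep 23.
+6 hours and 59 minutes → arrive 20:03 UTC on Sep 23.
Flight 2 in UTC: 15:10 − 5:30 = 09:40 on Sep 23.
+13 hours → arrive 22:40 UTC on Sep 23.
Flight 1 lands earlier by 2 hours 37 minutes.

the first, by 2 hours 37 minutes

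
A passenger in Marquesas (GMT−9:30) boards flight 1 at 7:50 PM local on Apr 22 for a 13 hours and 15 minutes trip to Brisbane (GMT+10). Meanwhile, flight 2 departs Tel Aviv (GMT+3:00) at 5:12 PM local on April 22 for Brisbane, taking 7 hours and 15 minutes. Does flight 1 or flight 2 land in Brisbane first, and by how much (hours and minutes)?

Flight 1 in UTC: 7:50 PM + 9:30 = 5:20 AM on Apr 23.
+13 hours and 15 minutes → arrive 6:35 PM UTC on Apr 23.
Flight 2 in UTC: 5:12 PM − 3:00 = 2:12 PM on Apr 22.
+7 hours 15 minutes → arrive 9:27 PM UTC on Apr 22.
Flight 2 lands earlier by 21 hours 8 minutes.

the second, by 21 hours 8 minutes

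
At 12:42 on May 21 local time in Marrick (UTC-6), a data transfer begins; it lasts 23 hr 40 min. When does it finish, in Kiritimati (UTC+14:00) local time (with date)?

Convert start to UTC: 12:42 + 6:00 = 18:42 UTC on May 21.
Add 23 hours and 40 minutes duration → 18:22 UTC (May 22).
Kiritimati is UTC+14:00, so local end time = 18:22 + 14:00 = 08:22 on May 23.

08:22 on May 23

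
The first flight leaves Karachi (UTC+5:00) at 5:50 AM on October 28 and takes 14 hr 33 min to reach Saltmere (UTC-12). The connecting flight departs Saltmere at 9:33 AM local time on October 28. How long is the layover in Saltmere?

Convert departure to UTC: 5:50 AM − 5:00 = 12:50 AM UTC on Oct 28.
Add 14 hours 33 minutes flight time → 3:23 PM UTC.
Saltmere is UTC−12:00, so local arrival = 3:23 PM − 12:00 = 3:23 AM on Oct 28.
Layover = 9:33 AM − 3:23 AM = 6 hours 10 minutes.

6 hours 10 minutes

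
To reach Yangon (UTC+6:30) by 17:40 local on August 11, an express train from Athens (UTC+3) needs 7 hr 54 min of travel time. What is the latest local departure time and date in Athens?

06:16 on Aug 11

Target arrival in UTC: 17:40 − 6:30 = 11:10 on Aug 11.
Subtract 7 hours 54 minutes → departure 03:16 UTC on Aug 11.
Athens is UTC+3:00: 03:16 + 3:00 = 06:16 on Aug 11.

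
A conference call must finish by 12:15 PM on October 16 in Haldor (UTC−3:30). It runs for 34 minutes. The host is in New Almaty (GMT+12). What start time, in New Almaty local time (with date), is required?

Target end time in UTC: 12:15 PM + 3:30 = 3:45 PM on Oct 16.
Subtract 34 minutes → start 3:11 PM UTC on Oct 16.
New Almaty is UTC+12:00: 3:11 PM + 12:00 = 3:11 AM on Oct 17.

3:11 AM on Oct 17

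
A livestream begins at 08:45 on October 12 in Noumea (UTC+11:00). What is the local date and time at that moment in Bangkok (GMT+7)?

04:45 on Oct 12

In UTC: 08:45 − 11:00 = 21:45 on Oct 11.
Bangkok is UTC+7:00: 21:45 + 7:00 = 04:45 on Oct 12.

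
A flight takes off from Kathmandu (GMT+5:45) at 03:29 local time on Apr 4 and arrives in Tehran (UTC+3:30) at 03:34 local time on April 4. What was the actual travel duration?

Departure in UTC: 03:29 − 5:45 = 21:44 on Apr 3.
Arrival in UTC: 03:34 − 3:30 = 00:04 on Apr 4.
Elapsed = 00:04 − 21:44 (+1 day) = 2 hours 20 minutes.

2 hours 20 minutes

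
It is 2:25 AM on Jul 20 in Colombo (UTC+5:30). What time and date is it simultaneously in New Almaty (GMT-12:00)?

8:55 AM on Jul 19

In UTC: 2:25 AM − 5:30 = 8:55 PM on Jul 19.
New Almaty is UTC−12:00: 8:55 PM − 12:00 = 8:55 AM on Jul 19.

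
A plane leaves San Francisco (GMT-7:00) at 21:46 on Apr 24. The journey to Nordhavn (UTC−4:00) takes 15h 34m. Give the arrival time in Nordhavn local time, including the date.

Convert departure to UTC: 21:46 + 7:00 = 04:46 UTC on Apr 25.
Add 15 hours 34 minutes travel time → 20:20 UTC.
Nordhavn is UTC−4:00, so local arrival = 20:20 − 4:00 = 16:20 on Apr 25.

16:20 on April 25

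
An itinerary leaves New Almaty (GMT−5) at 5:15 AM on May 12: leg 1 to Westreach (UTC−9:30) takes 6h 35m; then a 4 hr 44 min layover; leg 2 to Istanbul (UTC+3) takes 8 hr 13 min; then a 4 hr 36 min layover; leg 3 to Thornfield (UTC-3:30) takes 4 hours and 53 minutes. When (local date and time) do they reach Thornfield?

Convert departure to UTC: 5:15 AM + 5:00 = 10:15 AM UTC on May 12.
Add 6 hours 35 minutes leg 1 → 4:50 PM UTC.
Add 4 hours 44 minutes layover in Westreach → 9:34 PM UTC.
Add 8 hours 13 minutes leg 2 → 5:47 AM UTC (May 13).
Add 4 hours and 36 minutes layover in Istanbul → 10:23 AM UTC.
Add 4 hours and 53 minutes leg 3 → 3:16 PM UTC.
Thornfield is UTC−3:30, so local arrival = 3:16 PM − 3:30 = 11:46 AM on May 13.

11:46 AM on May 13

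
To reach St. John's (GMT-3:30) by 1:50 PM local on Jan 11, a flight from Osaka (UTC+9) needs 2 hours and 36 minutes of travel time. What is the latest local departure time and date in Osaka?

Target arrival in UTC: 1:50 PM + 3:30 = 5:20 PM on Jan 11.
Subtract 2 hours and 36 minutes → departure 2:44 PM UTC on Jan 11.
Osaka is UTC+9:00: 2:44 PM + 9:00 = 11:44 PM on Jan 11.

11:44 PM on January 11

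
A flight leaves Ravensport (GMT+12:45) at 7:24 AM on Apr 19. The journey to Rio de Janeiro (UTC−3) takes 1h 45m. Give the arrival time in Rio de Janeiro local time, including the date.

Convert departure to UTC: 7:24 AM − 12:45 = 6:39 PM UTC on Apr 18.
Add 1 hour and 45 minutes travel time → 8:24 PM UTC.
Rio de Janeiro is UTC−3:00, so local arrival = 8:24 PM − 3:00 = 5:24 PM on Apr 18.

5:24 PM on Apr 18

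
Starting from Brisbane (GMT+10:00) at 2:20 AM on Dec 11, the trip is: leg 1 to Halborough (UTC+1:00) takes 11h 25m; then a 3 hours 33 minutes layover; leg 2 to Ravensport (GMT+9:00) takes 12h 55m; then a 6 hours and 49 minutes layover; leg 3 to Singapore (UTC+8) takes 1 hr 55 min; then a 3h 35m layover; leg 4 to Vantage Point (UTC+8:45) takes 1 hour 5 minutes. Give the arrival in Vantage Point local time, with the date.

Convert departure to UTC: 2:20 AM − 10:00 = 4:20 PM UTC on Dec 10.
Add 11 hours and 25 minutes leg 1 → 3:45 AM UTC (Dec 11).
Add 3 hours and 33 minutes layover in Halborough → 7:18 AM UTC.
Add 12 hours and 55 minutes leg 2 → 8:13 PM UTC.
Add 6 hours and 49 minutes layover in Ravensport → 3:02 AM UTC (Dec 12).
Add 1 hour and 55 minutes leg 3 → 4:57 AM UTC.
Add 3 hours 35 minutes layover in Singapore → 8:32 AM UTC.
Add 1 hour 5 minutes leg 4 → 9:37 AM UTC.
Vantage Point is UTC+8:45, so local arrival = 9:37 AM + 8:45 = 6:22 PM on Dec 12.

6:22 PM on December 12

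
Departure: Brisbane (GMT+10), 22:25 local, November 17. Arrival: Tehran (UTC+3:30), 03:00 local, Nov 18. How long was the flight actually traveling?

Tehran is 6:30 behind Brisbane.
Clock-face elapsed time (ignoring zones) is 4 hours 35 minutes.
Actual elapsed = 4 hours 35 minutes + 6:30 = 11 hours 5 minutes.

11 hours 5 minutes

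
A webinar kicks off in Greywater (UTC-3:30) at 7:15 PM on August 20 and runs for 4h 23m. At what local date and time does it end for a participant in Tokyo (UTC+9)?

Convert start to UTC: 7:15 PM + 3:30 = 10:45 PM UTC on Aug 20.
Add 4 hours and 23 minutes duration → 3:08 AM UTC (Aug 21).
Tokyo is UTC+9:00, so local end time = 3:08 AM + 9:00 = 12:08 PM on Aug 21.

12:08 PM on August 21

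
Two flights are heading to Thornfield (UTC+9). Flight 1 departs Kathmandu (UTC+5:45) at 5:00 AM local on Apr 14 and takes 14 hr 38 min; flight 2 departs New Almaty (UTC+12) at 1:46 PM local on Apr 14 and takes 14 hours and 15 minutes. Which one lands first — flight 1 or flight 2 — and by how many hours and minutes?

Flight 1 in UTC: 5:00 AM − 5:45 = 11:15 PM on Apr 13.
+14 hours 38 minutes → arrive 1:53 PM UTC on Apr 14.
Flight 2 in UTC: 1:46 PM − 12:00 = 1:46 AM on Apr 14.
+14 hours and 15 minutes → arrive 4:01 PM UTC on Apr 14.
Flight 1 lands earlier by 2 hours 8 minutes.

the first, by 2 hours 8 minutes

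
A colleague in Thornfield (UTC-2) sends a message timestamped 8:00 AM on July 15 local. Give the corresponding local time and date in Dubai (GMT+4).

2:00 PM on July 15

In UTC: 8:00 AM + 2:00 = 10:00 AM on Jul 15.
Dubai is UTC+4:00: 10:00 AM + 4:00 = 2:00 PM on Jul 15.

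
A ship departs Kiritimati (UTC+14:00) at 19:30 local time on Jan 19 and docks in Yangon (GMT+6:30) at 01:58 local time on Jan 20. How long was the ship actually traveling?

13 hours 58 minutes

Yangon is 7:30 behind Kiritimati.
Clock-face elapsed time (ignoring zones) is 6 hours 28 minutes.
Actual elapsed = 6 hours 28 minutes + 7:30 = 13 hours 58 minutes.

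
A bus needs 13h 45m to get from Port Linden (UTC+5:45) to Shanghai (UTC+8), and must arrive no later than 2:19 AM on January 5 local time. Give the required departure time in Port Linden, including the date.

Target arrival in UTC: 2:19 AM − 8:00 = 6:19 PM on Jan 4.
Subtract 13 hours 45 minutes → departure 4:34 AM UTC on Jan 4.
Port Linden is UTC+5:45: 4:34 AM + 5:45 = 10:19 AM on Jan 4.

10:19 AM on January 4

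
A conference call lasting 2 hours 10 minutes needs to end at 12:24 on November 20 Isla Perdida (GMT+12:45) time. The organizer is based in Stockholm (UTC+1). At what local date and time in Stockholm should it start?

Target end time in UTC: 12:24 − 12:45 = 23:39 on Nov 19.
Subtract 2 hours 10 minutes → start 21:29 UTC on Nov 19.
Stockholm is UTC+1:00: 21:29 + 1:00 = 22:29 on Nov 19.

22:29 on November 19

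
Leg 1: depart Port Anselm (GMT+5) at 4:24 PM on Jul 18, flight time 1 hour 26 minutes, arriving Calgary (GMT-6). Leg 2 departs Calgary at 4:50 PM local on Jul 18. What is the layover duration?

Convert departure to UTC: 4:24 PM − 5:00 = 11:24 AM UTC on Jul 18.
Add 1 hour 26 minutes flight time → 12:50 PM UTC.
Calgary is UTC−6:00, so local arrival = 12:50 PM − 6:00 = 6:50 AM on Jul 18.
Layover = 4:50 PM − 6:50 AM = 10 hours.

10 hours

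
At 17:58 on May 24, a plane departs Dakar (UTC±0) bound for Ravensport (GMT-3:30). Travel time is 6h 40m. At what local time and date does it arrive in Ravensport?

Dakar is at UTC+0, so departure is already 17:58 UTC on May 24.
Add 6 hours 40 minutes travel time → 00:38 UTC (May 25).
Ravensport is UTC−3:30, so local arrival = 00:38 − 3:30 = 21:08 on May 24.

21:08 on May 24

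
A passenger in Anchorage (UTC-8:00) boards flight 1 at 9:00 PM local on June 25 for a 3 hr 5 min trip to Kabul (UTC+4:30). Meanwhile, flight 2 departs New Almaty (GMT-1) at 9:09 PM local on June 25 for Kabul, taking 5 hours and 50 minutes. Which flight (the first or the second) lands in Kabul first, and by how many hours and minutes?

the second, by 4 hours 6 minutes

Flight 1 in UTC: 9:00 PM + 8:00 = 5:00 AM on Jun 26.
+3 hours 5 minutes → arrive 8:05 AM UTC on Jun 26.
Flight 2 in UTC: 9:09 PM + 1:00 = 10:09 PM on Jun 25.
+5 hours 50 minutes → arrive 3:59 AM UTC on Jun 26.
Flight 2 lands earlier by 4 hours 6 minutes.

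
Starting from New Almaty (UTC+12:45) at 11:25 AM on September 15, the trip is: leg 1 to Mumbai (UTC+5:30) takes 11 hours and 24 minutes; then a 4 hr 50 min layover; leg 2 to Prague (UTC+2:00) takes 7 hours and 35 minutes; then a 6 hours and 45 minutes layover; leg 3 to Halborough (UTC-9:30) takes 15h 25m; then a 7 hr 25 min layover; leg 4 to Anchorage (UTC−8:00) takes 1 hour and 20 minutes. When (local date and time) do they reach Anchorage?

9:24 PM on September 16

Convert departure to UTC: 11:25 AM − 12:45 = 10:40 PM UTC on Sep 14.
Add 11 hours 24 minutes leg 1 → 10:04 AM UTC (Sep 15).
Add 4 hours and 50 minutes layover in Mumbai → 2:54 PM UTC.
Add 7 hours and 35 minutes leg 2 → 10:29 PM UTC.
Add 6 hours 45 minutes layover in Prague → 5:14 AM UTC (Sep 16).
Add 15 hours and 25 minutes leg 3 → 8:39 PM UTC.
Add 7 hours 25 minutes layover in Halborough → 4:04 AM UTC (Sep 17).
Add 1 hour 20 minutes leg 4 → 5:24 AM UTC.
Anchorage is UTC−8:00, so local arrival = 5:24 AM − 8:00 = 9:24 PM on Sep 16.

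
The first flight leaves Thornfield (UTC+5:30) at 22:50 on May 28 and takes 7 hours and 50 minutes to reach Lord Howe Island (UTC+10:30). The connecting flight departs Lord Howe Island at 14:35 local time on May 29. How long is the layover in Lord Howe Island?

2 hours 55 minutes

Convert departure to UTC: 22:50 − 5:30 = 17:20 UTC on May 28.
Add 7 hours 50 minutes flight time → 01:10 UTC (May 29).
Lord Howe Island is UTC+10:30, so local arrival = 01:10 + 10:30 = 11:40 on May 29.
Layover = 14:35 − 11:40 = 2 hours 55 minutes.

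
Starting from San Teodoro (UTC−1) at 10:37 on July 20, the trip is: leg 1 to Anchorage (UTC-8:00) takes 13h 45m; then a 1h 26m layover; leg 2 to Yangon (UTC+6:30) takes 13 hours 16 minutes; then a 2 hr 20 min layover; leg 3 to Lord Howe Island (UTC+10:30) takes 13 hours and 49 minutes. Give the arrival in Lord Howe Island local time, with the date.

18:43 on July 22

Convert departure to UTC: 10:37 + 1:00 = 11:37 UTC on Jul 20.
Add 13 hours 45 minutes leg 1 → 01:22 UTC (Jul 21).
Add 1 hour 26 minutes layover in Anchorage → 02:48 UTC.
Add 13 hours 16 minutes leg 2 → 16:04 UTC.
Add 2 hours and 20 minutes layover in Yangon → 18:24 UTC.
Add 13 hours 49 minutes leg 3 → 08:13 UTC (Jul 22).
Lord Howe Island is UTC+10:30, so local arrival = 08:13 + 10:30 = 18:43 on Jul 22.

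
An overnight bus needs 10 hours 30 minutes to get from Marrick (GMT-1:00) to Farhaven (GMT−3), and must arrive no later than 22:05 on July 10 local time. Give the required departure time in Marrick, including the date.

Target arrival in UTC: 22:05 + 3:00 = 01:05 on Jul 11.
Subtract 10 hours and 30 minutes → departure 14:35 UTC on Jul 10.
Marrick is UTC−1:00: 14:35 − 1:00 = 13:35 on Jul 10.

13:35 on Jul 10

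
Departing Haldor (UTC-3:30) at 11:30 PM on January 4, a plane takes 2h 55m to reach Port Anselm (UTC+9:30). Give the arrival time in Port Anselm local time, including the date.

Convert departure to UTC: 11:30 PM + 3:30 = 3:00 AM UTC on Jan 5.
Add 2 hours 55 minutes travel time → 5:55 AM UTC.
Port Anselm is UTC+9:30, so local arrival = 5:55 AM + 9:30 = 3:25 PM on Jan 5.

3:25 PM on January 5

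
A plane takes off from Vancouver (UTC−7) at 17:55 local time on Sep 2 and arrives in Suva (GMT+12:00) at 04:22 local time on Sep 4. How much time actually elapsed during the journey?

Departure in UTC: 17:55 + 7:00 = 00:55 on Sep 3.
Arrival in UTC: 04:22 − 12:00 = 16:22 on Sep 3.
Elapsed = 16:22 − 00:55 = 15 hours 27 minutes.

15 hours 27 minutes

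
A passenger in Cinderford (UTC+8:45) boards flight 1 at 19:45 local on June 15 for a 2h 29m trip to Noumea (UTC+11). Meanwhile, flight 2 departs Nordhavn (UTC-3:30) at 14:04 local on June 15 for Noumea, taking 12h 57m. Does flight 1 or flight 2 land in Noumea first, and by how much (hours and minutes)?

the first, by 17 hours 2 minutes

Flight 1 in UTC: 19:45 − 8:45 = 11:00 on Jun 15.
+2 hours 29 minutes → arrive 13:29 UTC on Jun 15.
Flight 2 in UTC: 14:04 + 3:30 = 17:34 on Jun 15.
+12 hours 57 minutes → arrive 06:31 UTC on Jun 16.
Flight 1 lands earlier by 17 hours 2 minutes.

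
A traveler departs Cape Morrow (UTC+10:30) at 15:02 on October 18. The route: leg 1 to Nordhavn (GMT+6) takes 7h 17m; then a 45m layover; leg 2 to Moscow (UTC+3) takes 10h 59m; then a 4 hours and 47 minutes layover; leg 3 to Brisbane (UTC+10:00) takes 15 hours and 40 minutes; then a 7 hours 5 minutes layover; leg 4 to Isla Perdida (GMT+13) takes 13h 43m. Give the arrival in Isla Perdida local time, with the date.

05:48 on October 21

Convert departure to UTC: 15:02 − 10:30 = 04:32 UTC on Oct 18.
Add 7 hours 17 minutes leg 1 → 11:49 UTC.
Add 45 minutes layover in Nordhavn → 12:34 UTC.
Add 10 hours 59 minutes leg 2 → 23:33 UTC.
Add 4 hours 47 minutes layover in Moscow → 04:20 UTC (Oct 19).
Add 15 hours and 40 minutes leg 3 → 20:00 UTC.
Add 7 hours and 5 minutes layover in Brisbane → 03:05 UTC (Oct 20).
Add 13 hours 43 minutes leg 4 → 16:48 UTC.
Isla Perdida is UTC+13:00, so local arrival = 16:48 + 13:00 = 05:48 on Oct 21.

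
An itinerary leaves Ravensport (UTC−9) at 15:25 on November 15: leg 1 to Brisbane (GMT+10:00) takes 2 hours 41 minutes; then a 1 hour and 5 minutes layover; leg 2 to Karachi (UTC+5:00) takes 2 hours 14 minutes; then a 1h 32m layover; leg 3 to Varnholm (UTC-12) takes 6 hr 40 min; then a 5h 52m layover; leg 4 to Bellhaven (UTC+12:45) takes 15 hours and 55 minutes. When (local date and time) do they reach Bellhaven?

01:09 on November 18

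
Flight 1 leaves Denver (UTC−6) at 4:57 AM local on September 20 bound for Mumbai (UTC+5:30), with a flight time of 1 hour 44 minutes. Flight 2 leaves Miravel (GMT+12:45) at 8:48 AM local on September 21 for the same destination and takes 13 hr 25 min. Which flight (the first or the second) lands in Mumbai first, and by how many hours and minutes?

Flight 1 in UTC: 4:57 AM + 6:00 = 10:57 AM on Sep 20.
+1 hour 44 minutes → arrive 12:41 PM UTC on Sep 20.
Flight 2 in UTC: 8:48 AM − 12:45 = 8:03 PM on Sep 20.
+13 hours 25 minutes → arrive 9:28 AM UTC on Sep 21.
Flight 1 lands earlier by 20 hours 47 minutes.

the first, by 20 hours 47 minutes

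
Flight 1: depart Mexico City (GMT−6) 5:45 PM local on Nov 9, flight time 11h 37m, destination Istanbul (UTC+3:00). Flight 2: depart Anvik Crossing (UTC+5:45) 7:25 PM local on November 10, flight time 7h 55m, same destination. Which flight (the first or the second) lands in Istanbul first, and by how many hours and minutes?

the first, by 10 hours 13 minutes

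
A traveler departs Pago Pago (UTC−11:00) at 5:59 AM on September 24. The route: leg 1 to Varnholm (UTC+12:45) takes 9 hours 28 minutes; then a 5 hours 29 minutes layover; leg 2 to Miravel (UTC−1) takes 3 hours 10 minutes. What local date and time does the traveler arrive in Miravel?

10:06 AM on Sep 25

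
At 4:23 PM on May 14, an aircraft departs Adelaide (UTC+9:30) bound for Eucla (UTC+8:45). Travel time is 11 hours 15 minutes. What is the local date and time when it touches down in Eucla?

Convert departure to UTC: 4:23 PM − 9:30 = 6:53 AM UTC on May 14.
Add 11 hours and 15 minutes travel time → 6:08 PM UTC.
Eucla is UTC+8:45, so local arrival = 6:08 PM + 8:45 = 2:53 AM on May 15.

2:53 AM on May 15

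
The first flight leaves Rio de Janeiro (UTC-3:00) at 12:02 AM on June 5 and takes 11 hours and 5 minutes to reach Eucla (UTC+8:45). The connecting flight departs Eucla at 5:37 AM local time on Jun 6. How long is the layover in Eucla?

6 hours 45 minutes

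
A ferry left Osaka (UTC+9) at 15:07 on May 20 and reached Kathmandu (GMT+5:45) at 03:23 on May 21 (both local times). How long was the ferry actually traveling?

15 hours 31 minutes

Departure in UTC: 15:07 − 9:00 = 06:07 on May 20.
Arrival in UTC: 03:23 − 5:45 = 21:38 on May 20.
Elapsed = 21:38 − 06:07 = 15 hours 31 minutes.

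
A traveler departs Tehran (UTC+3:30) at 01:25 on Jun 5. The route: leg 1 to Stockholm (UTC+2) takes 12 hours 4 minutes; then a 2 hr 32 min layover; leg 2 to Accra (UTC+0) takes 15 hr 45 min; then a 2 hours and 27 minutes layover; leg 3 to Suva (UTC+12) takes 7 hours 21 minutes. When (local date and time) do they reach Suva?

Convert departure to UTC: 01:25 − 3:30 = 21:55 UTC on Jun 4.
Add 12 hours and 4 minutes leg 1 → 09:59 UTC (Jun 5).
Add 2 hours 32 minutes layover in Stockholm → 12:31 UTC.
Add 15 hours 45 minutes leg 2 → 04:16 UTC (Jun 6).
Add 2 hours 27 minutes layover in Accra → 06:43 UTC.
Add 7 hours and 21 minutes leg 3 → 14:04 UTC.
Suva is UTC+12:00, so local arrival = 14:04 + 12:00 = 02:04 on Jun 7.

02:04 on June 7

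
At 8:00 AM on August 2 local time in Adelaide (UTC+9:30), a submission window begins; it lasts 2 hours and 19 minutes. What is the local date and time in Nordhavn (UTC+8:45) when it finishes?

Convert start to UTC: 8:00 AM − 9:30 = 10:30 PM UTC on Aug 1.
Add 2 hours 19 minutes duration → 12:49 AM UTC (Aug 2).
Nordhavn is UTC+8:45, so local end time = 12:49 AM + 8:45 = 9:34 AM on Aug 2.

9:34 AM on August 2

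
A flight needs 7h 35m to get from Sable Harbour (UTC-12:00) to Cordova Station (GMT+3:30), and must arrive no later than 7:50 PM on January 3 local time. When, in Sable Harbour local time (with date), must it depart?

Target arrival in UTC: 7:50 PM − 3:30 = 4:20 PM on Jan 3.
Subtract 7 hours 35 minutes → departure 8:45 AM UTC on Jan 3.
Sable Harbour is UTC−12:00: 8:45 AM − 12:00 = 8:45 PM on Jan 2.

8:45 PM on January 2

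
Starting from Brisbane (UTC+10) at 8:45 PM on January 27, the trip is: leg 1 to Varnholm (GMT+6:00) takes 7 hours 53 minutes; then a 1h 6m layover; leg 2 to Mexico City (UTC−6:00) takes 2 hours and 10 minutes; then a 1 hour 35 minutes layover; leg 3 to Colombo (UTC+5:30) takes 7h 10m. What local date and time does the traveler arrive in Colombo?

12:09 PM on January 28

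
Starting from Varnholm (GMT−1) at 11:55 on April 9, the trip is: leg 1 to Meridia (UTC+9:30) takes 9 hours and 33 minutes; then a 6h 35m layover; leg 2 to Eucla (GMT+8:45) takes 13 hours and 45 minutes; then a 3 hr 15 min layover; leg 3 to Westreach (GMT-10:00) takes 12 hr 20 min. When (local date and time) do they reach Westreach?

00:23 on April 11

Convert departure to UTC: 11:55 + 1:00 = 12:55 UTC on Apr 9.
Add 9 hours 33 minutes leg 1 → 22:28 UTC.
Add 6 hours 35 minutes layover in Meridia → 05:03 UTC (Apr 10).
Add 13 hours and 45 minutes leg 2 → 18:48 UTC.
Add 3 hours and 15 minutes layover in Eucla → 22:03 UTC.
Add 12 hours and 20 minutes leg 3 → 10:23 UTC (Apr 11).
Westreach is UTC−10:00, so local arrival = 10:23 − 10:00 = 00:23 on Apr 11.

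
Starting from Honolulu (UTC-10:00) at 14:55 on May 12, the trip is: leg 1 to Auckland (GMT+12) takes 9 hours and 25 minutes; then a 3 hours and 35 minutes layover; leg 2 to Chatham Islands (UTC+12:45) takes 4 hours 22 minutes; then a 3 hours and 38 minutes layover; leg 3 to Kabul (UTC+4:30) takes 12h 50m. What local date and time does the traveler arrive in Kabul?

Convert departure to UTC: 14:55 + 10:00 = 00:55 UTC on May 13.
Add 9 hours and 25 minutes leg 1 → 10:20 UTC.
Add 3 hours 35 minutes layover in Auckland → 13:55 UTC.
Add 4 hours and 22 minutes leg 2 → 18:17 UTC.
Add 3 hours 38 minutes layover in Chatham Islands → 21:55 UTC.
Add 12 hours 50 minutes leg 3 → 10:45 UTC (May 14).
Kabul is UTC+4:30, so local arrival = 10:45 + 4:30 = 15:15 on May 14.

15:15 on May 14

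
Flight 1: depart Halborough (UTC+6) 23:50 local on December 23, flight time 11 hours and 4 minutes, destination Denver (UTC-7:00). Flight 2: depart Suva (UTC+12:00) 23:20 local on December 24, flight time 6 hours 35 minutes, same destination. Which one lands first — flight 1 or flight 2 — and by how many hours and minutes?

Flight 1 in UTC: 23:50 − 6:00 = 17:50 on Dec 23.
+11 hours 4 minutes → arrive 04:54 UTC on Dec 24.
Flight 2 in UTC: 23:20 − 12:00 = 11:20 on Dec 24.
+6 hours and 35 minutes → arrive 17:55 UTC on Dec 24.
Flight 1 lands earlier by 13 hours 1 minute.

the first, by 13 hours 1 minute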